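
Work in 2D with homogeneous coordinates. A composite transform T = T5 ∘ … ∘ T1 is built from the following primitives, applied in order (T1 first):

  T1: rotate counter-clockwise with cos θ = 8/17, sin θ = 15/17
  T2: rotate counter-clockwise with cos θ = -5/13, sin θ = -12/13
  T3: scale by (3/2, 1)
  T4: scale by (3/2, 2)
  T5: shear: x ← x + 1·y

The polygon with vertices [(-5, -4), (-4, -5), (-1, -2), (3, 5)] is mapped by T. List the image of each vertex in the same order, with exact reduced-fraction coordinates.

T1 rotate counter-clockwise with cos θ = 8/17, sin θ = 15/17: (-5, -4) → (20/17, -107/17); (-4, -5) → (43/17, -100/17); (-1, -2) → (22/17, -31/17); (3, 5) → (-3, 5)
T2 rotate counter-clockwise with cos θ = -5/13, sin θ = -12/13: (20/17, -107/17) → (-1384/221, 295/221); (43/17, -100/17) → (-1415/221, -16/221); (22/17, -31/17) → (-482/221, -109/221); (-3, 5) → (75/13, 11/13)
T3 scale by (3/2, 1): (-1384/221, 295/221) → (-2076/221, 295/221); (-1415/221, -16/221) → (-4245/442, -16/221); (-482/221, -109/221) → (-723/221, -109/221); (75/13, 11/13) → (225/26, 11/13)
T4 scale by (3/2, 2): (-2076/221, 295/221) → (-3114/221, 590/221); (-4245/442, -16/221) → (-12735/884, -32/221); (-723/221, -109/221) → (-2169/442, -218/221); (225/26, 11/13) → (675/52, 22/13)
T5 shear: x ← x + 1·y: (-3114/221, 590/221) → (-2524/221, 590/221); (-12735/884, -32/221) → (-12863/884, -32/221); (-2169/442, -218/221) → (-2605/442, -218/221); (675/52, 22/13) → (763/52, 22/13)

image vertices: (-2524/221, 590/221), (-12863/884, -32/221), (-2605/442, -218/221), (763/52, 22/13)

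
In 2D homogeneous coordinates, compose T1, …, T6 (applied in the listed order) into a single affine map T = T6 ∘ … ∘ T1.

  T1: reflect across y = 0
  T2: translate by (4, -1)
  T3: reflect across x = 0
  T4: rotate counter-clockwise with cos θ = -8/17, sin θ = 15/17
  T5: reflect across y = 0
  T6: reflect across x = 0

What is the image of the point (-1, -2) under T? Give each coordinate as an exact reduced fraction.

T(p) = (-9/17, 53/17)

T1 reflect across y = 0: (-1, -2) → (-1, 2)
T2 translate by (4, -1): (-1, 2) → (3, 1)
T3 reflect across x = 0: (3, 1) → (-3, 1)
T4 rotate counter-clockwise with cos θ = -8/17, sin θ = 15/17: (-3, 1) → (9/17, -53/17)
T5 reflect across y = 0: (9/17, -53/17) → (9/17, 53/17)
T6 reflect across x = 0: (9/17, 53/17) → (-9/17, 53/17)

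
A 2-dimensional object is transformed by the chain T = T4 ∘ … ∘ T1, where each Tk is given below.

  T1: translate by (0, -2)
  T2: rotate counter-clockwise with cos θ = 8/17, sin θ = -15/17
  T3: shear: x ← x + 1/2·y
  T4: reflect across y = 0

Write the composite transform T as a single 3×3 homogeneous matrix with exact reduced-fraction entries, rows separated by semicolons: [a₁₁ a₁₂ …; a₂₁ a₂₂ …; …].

T1 = [1 0 0; 0 1 -2; 0 0 1]
T2·T1 = [8/17 15/17 -30/17; -15/17 8/17 -16/17; 0 0 1]
T3·…·T1 = [1/34 19/17 -38/17; -15/17 8/17 -16/17; 0 0 1]
T4·…·T1 = [1/34 19/17 -38/17; 15/17 -8/17 16/17; 0 0 1]

T = [1/34 19/17 -38/17; 15/17 -8/17 16/17; 0 0 1]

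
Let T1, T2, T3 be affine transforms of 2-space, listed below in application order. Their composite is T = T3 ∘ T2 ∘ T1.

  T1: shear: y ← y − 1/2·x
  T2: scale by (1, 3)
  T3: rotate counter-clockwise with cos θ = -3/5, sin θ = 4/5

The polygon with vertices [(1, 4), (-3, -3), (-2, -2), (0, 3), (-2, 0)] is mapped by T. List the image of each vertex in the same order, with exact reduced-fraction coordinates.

T1 shear: y ← y − 1/2·x: (1, 4) → (1, 7/2); (-3, -3) → (-3, -3/2); (-2, -2) → (-2, -1); (0, 3) → (0, 3); (-2, 0) → (-2, 1)
T2 scale by (1, 3): (1, 7/2) → (1, 21/2); (-3, -3/2) → (-3, -9/2); (-2, -1) → (-2, -3); (0, 3) → (0, 9); (-2, 1) → (-2, 3)
T3 rotate counter-clockwise with cos θ = -3/5, sin θ = 4/5: (1, 21/2) → (-9, -11/2); (-3, -9/2) → (27/5, 3/10); (-2, -3) → (18/5, 1/5); (0, 9) → (-36/5, -27/5); (-2, 3) → (-6/5, -17/5)

image vertices: (-9, -11/2), (27/5, 3/10), (18/5, 1/5), (-36/5, -27/5), (-6/5, -17/5)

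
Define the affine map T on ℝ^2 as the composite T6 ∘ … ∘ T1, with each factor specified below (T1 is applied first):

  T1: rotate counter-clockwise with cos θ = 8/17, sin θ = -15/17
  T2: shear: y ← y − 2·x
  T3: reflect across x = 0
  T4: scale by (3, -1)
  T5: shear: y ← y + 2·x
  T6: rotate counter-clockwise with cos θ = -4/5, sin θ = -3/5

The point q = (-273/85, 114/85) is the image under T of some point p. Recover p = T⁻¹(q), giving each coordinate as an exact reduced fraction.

p = (-5, 2)

T1 = [8/17 15/17 0; -15/17 8/17 0; 0 0 1]
T2·T1 = [8/17 15/17 0; -31/17 -22/17 0; 0 0 1]
T3·…·T1 = [-8/17 -15/17 0; -31/17 -22/17 0; 0 0 1]
T4·…·T1 = [-24/17 -45/17 0; 31/17 22/17 0; 0 0 1]
T5·…·T1 = [-24/17 -45/17 0; -1 -4 0; 0 0 1]
T6·…·T1 = [9/17 -24/85 0; 28/17 407/85 0; 0 0 1]
det M = 3; M⁻¹ = [407/255 8/85 0; -28/51 3/17 0; 0 0 1]
M⁻¹ · (-273/85, 114/85)ᵀ = (-5, 2)ᵀ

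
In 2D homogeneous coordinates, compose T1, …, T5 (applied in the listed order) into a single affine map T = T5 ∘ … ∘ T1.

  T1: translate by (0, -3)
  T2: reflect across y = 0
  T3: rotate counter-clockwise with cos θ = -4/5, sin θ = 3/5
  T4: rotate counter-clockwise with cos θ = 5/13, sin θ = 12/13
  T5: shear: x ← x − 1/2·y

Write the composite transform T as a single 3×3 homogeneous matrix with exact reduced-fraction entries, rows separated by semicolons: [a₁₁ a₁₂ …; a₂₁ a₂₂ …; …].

T1 = [1 0 0; 0 1 -3; 0 0 1]
T2·T1 = [1 0 0; 0 -1 3; 0 0 1]
T3·…·T1 = [-4/5 3/5 -9/5; 3/5 4/5 -12/5; 0 0 1]
T4·…·T1 = [-56/65 -33/65 99/65; -33/65 56/65 -168/65; 0 0 1]
T5·…·T1 = [-79/130 -61/65 183/65; -33/65 56/65 -168/65; 0 0 1]

T = [-79/130 -61/65 183/65; -33/65 56/65 -168/65; 0 0 1]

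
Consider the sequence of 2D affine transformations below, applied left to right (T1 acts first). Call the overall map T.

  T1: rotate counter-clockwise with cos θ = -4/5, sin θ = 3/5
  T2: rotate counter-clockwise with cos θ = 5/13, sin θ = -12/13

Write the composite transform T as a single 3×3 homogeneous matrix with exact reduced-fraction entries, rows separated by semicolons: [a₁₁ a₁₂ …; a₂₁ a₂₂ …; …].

T1 = [-4/5 -3/5 0; 3/5 -4/5 0; 0 0 1]
T2·T1 = [16/65 -63/65 0; 63/65 16/65 0; 0 0 1]

T = [16/65 -63/65 0; 63/65 16/65 0; 0 0 1]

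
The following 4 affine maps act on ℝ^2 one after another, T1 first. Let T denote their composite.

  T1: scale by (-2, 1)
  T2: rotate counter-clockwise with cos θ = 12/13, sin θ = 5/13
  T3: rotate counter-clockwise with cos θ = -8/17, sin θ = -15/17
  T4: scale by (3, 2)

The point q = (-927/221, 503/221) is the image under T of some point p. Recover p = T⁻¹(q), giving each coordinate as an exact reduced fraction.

p = (1/2, -3/2)

T1 = [-2 0 0; 0 1 0; 0 0 1]
T2·T1 = [-24/13 -5/13 0; -10/13 12/13 0; 0 0 1]
T3·…·T1 = [42/221 220/221 0; 440/221 -21/221 0; 0 0 1]
T4·…·T1 = [126/221 660/221 0; 880/221 -42/221 0; 0 0 1]
det M = -12; M⁻¹ = [7/442 55/221 0; 220/663 -21/442 0; 0 0 1]
M⁻¹ · (-927/221, 503/221)ᵀ = (1/2, -3/2)ᵀ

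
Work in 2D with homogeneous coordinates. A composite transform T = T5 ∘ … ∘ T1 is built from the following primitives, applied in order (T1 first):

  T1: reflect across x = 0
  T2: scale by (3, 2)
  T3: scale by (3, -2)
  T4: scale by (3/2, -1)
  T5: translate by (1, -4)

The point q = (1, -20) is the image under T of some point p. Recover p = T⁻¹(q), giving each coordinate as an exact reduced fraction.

p = (0, -4)

T1 = [-1 0 0; 0 1 0; 0 0 1]
T2·T1 = [-3 0 0; 0 2 0; 0 0 1]
T3·…·T1 = [-9 0 0; 0 -4 0; 0 0 1]
T4·…·T1 = [-27/2 0 0; 0 4 0; 0 0 1]
T5·…·T1 = [-27/2 0 1; 0 4 -4; 0 0 1]
det M = -54; M⁻¹ = [-2/27 0 2/27; 0 1/4 1; 0 0 1]
M⁻¹ · (1, -20)ᵀ = (0, -4)ᵀ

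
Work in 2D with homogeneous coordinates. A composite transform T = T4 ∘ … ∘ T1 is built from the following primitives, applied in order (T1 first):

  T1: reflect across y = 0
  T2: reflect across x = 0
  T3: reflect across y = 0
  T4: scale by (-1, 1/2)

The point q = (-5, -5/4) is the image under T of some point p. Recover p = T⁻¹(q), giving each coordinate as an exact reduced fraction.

p = (-5, -5/2)

T1 = [1 0 0; 0 -1 0; 0 0 1]
T2·T1 = [-1 0 0; 0 -1 0; 0 0 1]
T3·…·T1 = [-1 0 0; 0 1 0; 0 0 1]
T4·…·T1 = [1 0 0; 0 1/2 0; 0 0 1]
det M = 1/2; M⁻¹ = [1 0 0; 0 2 0; 0 0 1]
M⁻¹ · (-5, -5/4)ᵀ = (-5, -5/2)ᵀ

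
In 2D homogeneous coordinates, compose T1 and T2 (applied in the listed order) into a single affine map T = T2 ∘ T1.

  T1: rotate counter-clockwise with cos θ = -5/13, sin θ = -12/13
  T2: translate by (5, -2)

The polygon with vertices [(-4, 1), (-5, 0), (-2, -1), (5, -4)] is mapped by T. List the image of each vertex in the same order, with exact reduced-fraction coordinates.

T1 rotate counter-clockwise with cos θ = -5/13, sin θ = -12/13: (-4, 1) → (32/13, 43/13); (-5, 0) → (25/13, 60/13); (-2, -1) → (-2/13, 29/13); (5, -4) → (-73/13, -40/13)
T2 translate by (5, -2): (32/13, 43/13) → (97/13, 17/13); (25/13, 60/13) → (90/13, 34/13); (-2/13, 29/13) → (63/13, 3/13); (-73/13, -40/13) → (-8/13, -66/13)

image vertices: (97/13, 17/13), (90/13, 34/13), (63/13, 3/13), (-8/13, -66/13)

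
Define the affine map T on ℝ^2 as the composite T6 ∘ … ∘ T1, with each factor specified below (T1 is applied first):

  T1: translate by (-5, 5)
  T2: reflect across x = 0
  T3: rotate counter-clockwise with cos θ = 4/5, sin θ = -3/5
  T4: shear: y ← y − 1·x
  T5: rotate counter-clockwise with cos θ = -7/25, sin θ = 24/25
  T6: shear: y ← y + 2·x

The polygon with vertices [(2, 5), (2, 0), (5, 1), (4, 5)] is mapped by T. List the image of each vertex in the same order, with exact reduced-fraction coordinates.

image vertices: (-6/25, 41/5), (39/25, 46/5), (-54/25, -6/5), (-62/25, 7/5)

T1 translate by (-5, 5): (2, 5) → (-3, 10); (2, 0) → (-3, 5); (5, 1) → (0, 6); (4, 5) → (-1, 10)
T2 reflect across x = 0: (-3, 10) → (3, 10); (-3, 5) → (3, 5); (0, 6) → (0, 6); (-1, 10) → (1, 10)
T3 rotate counter-clockwise with cos θ = 4/5, sin θ = -3/5: (3, 10) → (42/5, 31/5); (3, 5) → (27/5, 11/5); (0, 6) → (18/5, 24/5); (1, 10) → (34/5, 37/5)
T4 shear: y ← y − 1·x: (42/5, 31/5) → (42/5, -11/5); (27/5, 11/5) → (27/5, -16/5); (18/5, 24/5) → (18/5, 6/5); (34/5, 37/5) → (34/5, 3/5)
T5 rotate counter-clockwise with cos θ = -7/25, sin θ = 24/25: (42/5, -11/5) → (-6/25, 217/25); (27/5, -16/5) → (39/25, 152/25); (18/5, 6/5) → (-54/25, 78/25); (34/5, 3/5) → (-62/25, 159/25)
T6 shear: y ← y + 2·x: (-6/25, 217/25) → (-6/25, 41/5); (39/25, 152/25) → (39/25, 46/5); (-54/25, 78/25) → (-54/25, -6/5); (-62/25, 159/25) → (-62/25, 7/5)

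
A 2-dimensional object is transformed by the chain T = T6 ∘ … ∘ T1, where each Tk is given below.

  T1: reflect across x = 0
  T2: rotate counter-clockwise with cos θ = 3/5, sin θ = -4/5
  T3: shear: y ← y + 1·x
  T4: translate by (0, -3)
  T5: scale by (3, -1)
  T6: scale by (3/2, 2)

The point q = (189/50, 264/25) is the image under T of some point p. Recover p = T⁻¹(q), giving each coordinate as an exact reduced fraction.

p = (-3, -6/5)

T1 = [-1 0 0; 0 1 0; 0 0 1]
T2·T1 = [-3/5 4/5 0; 4/5 3/5 0; 0 0 1]
T3·…·T1 = [-3/5 4/5 0; 1/5 7/5 0; 0 0 1]
T4·…·T1 = [-3/5 4/5 0; 1/5 7/5 -3; 0 0 1]
T5·…·T1 = [-9/5 12/5 0; -1/5 -7/5 3; 0 0 1]
T6·…·T1 = [-27/10 18/5 0; -2/5 -14/5 6; 0 0 1]
det M = 9; M⁻¹ = [-14/45 -2/5 12/5; 2/45 -3/10 9/5; 0 0 1]
M⁻¹ · (189/50, 264/25)ᵀ = (-3, -6/5)ᵀ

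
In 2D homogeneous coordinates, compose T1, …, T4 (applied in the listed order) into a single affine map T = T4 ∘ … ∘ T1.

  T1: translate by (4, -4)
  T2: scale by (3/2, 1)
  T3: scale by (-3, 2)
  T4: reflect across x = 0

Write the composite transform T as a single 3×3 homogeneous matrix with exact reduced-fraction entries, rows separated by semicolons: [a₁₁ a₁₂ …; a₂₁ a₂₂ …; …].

T = [9/2 0 18; 0 2 -8; 0 0 1]

T1 = [1 0 4; 0 1 -4; 0 0 1]
T2·T1 = [3/2 0 6; 0 1 -4; 0 0 1]
T3·…·T1 = [-9/2 0 -18; 0 2 -8; 0 0 1]
T4·…·T1 = [9/2 0 18; 0 2 -8; 0 0 1]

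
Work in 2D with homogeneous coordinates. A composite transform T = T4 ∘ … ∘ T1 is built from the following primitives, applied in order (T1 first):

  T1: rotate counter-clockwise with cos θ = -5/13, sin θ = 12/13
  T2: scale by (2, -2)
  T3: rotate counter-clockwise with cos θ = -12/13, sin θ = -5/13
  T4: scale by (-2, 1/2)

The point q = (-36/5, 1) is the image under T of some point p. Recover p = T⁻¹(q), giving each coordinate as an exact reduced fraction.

p = (1, 9/5)

T1 = [-5/13 -12/13 0; 12/13 -5/13 0; 0 0 1]
T2·T1 = [-10/13 -24/13 0; -24/13 10/13 0; 0 0 1]
T3·…·T1 = [0 2 0; 2 0 0; 0 0 1]
T4·…·T1 = [0 -4 0; 1 0 0; 0 0 1]
det M = 4; M⁻¹ = [0 1 0; -1/4 0 0; 0 0 1]
M⁻¹ · (-36/5, 1)ᵀ = (1, 9/5)ᵀ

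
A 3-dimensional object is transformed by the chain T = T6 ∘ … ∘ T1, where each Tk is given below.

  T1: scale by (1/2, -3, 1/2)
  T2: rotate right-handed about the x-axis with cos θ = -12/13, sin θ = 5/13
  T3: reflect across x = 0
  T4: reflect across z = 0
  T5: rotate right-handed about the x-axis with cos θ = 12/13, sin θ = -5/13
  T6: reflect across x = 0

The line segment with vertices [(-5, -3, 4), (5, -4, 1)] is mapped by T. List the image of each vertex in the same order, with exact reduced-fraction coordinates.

image vertices: (-5/2, -9, 2), (5/2, -12, 1/2)

T1 scale by (1/2, -3, 1/2): (-5, -3, 4) → (-5/2, 9, 2); (5, -4, 1) → (5/2, 12, 1/2)
T2 rotate right-handed about the x-axis with cos θ = -12/13, sin θ = 5/13: (-5/2, 9, 2) → (-5/2, -118/13, 21/13); (5/2, 12, 1/2) → (5/2, -293/26, 54/13)
T3 reflect across x = 0: (-5/2, -118/13, 21/13) → (5/2, -118/13, 21/13); (5/2, -293/26, 54/13) → (-5/2, -293/26, 54/13)
T4 reflect across z = 0: (5/2, -118/13, 21/13) → (5/2, -118/13, -21/13); (-5/2, -293/26, 54/13) → (-5/2, -293/26, -54/13)
T5 rotate right-handed about the x-axis with cos θ = 12/13, sin θ = -5/13: (5/2, -118/13, -21/13) → (5/2, -9, 2); (-5/2, -293/26, -54/13) → (-5/2, -12, 1/2)
T6 reflect across x = 0: (5/2, -9, 2) → (-5/2, -9, 2); (-5/2, -12, 1/2) → (5/2, -12, 1/2)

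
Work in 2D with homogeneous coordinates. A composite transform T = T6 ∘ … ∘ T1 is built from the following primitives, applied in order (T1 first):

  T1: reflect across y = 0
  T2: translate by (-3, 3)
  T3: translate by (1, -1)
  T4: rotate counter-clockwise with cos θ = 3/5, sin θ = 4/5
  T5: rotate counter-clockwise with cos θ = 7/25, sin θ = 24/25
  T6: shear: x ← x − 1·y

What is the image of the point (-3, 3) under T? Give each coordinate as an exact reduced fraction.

T1 reflect across y = 0: (-3, 3) → (-3, -3)
T2 translate by (-3, 3): (-3, -3) → (-6, 0)
T3 translate by (1, -1): (-6, 0) → (-5, -1)
T4 rotate counter-clockwise with cos θ = 3/5, sin θ = 4/5: (-5, -1) → (-11/5, -23/5)
T5 rotate counter-clockwise with cos θ = 7/25, sin θ = 24/25: (-11/5, -23/5) → (19/5, -17/5)
T6 shear: x ← x − 1·y: (19/5, -17/5) → (36/5, -17/5)

T(p) = (36/5, -17/5)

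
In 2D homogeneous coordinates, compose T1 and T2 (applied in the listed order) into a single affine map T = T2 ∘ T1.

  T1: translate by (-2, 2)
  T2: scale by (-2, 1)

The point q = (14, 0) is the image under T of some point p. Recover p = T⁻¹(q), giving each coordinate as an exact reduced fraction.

p = (-5, -2)

T1 = [1 0 -2; 0 1 2; 0 0 1]
T2·T1 = [-2 0 4; 0 1 2; 0 0 1]
det M = -2; M⁻¹ = [-1/2 0 2; 0 1 -2; 0 0 1]
M⁻¹ · (14, 0)ᵀ = (-5, -2)ᵀ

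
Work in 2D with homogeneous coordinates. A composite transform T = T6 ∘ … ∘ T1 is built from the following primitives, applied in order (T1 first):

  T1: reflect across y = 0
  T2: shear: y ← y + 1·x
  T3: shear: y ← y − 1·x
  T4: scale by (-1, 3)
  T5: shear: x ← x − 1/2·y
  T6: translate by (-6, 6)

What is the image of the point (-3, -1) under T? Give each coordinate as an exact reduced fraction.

T1 reflect across y = 0: (-3, -1) → (-3, 1)
T2 shear: y ← y + 1·x: (-3, 1) → (-3, -2)
T3 shear: y ← y − 1·x: (-3, -2) → (-3, 1)
T4 scale by (-1, 3): (-3, 1) → (3, 3)
T5 shear: x ← x − 1/2·y: (3, 3) → (3/2, 3)
T6 translate by (-6, 6): (3/2, 3) → (-9/2, 9)

T(p) = (-9/2, 9)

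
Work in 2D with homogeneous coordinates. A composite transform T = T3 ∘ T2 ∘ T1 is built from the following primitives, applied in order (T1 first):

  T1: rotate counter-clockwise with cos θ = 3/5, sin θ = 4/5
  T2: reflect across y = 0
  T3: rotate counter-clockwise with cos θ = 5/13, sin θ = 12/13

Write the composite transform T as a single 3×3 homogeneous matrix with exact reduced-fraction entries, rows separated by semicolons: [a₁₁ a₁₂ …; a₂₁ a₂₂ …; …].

T = [63/65 16/65 0; 16/65 -63/65 0; 0 0 1]

T1 = [3/5 -4/5 0; 4/5 3/5 0; 0 0 1]
T2·T1 = [3/5 -4/5 0; -4/5 -3/5 0; 0 0 1]
T3·…·T1 = [63/65 16/65 0; 16/65 -63/65 0; 0 0 1]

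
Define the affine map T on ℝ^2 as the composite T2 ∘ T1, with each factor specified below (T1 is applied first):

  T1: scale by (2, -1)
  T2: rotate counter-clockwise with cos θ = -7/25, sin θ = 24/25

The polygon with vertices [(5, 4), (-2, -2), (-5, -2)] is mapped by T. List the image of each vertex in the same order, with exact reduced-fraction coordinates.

image vertices: (26/25, 268/25), (-4/5, -22/5), (22/25, -254/25)

T1 scale by (2, -1): (5, 4) → (10, -4); (-2, -2) → (-4, 2); (-5, -2) → (-10, 2)
T2 rotate counter-clockwise with cos θ = -7/25, sin θ = 24/25: (10, -4) → (26/25, 268/25); (-4, 2) → (-4/5, -22/5); (-10, 2) → (22/25, -254/25)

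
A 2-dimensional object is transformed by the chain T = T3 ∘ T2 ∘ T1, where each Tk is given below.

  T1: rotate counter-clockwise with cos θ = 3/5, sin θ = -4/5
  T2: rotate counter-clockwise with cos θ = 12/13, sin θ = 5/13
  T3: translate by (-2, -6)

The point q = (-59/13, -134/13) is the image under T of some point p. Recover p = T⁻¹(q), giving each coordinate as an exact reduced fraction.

p = (0, -5)

T1 = [3/5 4/5 0; -4/5 3/5 0; 0 0 1]
T2·T1 = [56/65 33/65 0; -33/65 56/65 0; 0 0 1]
T3·…·T1 = [56/65 33/65 -2; -33/65 56/65 -6; 0 0 1]
det M = 1; M⁻¹ = [56/65 -33/65 -86/65; 33/65 56/65 402/65; 0 0 1]
M⁻¹ · (-59/13, -134/13)ᵀ = (0, -5)ᵀ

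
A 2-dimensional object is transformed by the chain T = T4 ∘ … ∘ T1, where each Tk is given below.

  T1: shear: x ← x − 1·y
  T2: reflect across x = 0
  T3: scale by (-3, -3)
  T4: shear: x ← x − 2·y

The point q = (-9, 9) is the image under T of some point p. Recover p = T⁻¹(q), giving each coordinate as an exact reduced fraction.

p = (0, -3)

T1 = [1 -1 0; 0 1 0; 0 0 1]
T2·T1 = [-1 1 0; 0 1 0; 0 0 1]
T3·…·T1 = [3 -3 0; 0 -3 0; 0 0 1]
T4·…·T1 = [3 3 0; 0 -3 0; 0 0 1]
det M = -9; M⁻¹ = [1/3 1/3 0; 0 -1/3 0; 0 0 1]
M⁻¹ · (-9, 9)ᵀ = (0, -3)ᵀ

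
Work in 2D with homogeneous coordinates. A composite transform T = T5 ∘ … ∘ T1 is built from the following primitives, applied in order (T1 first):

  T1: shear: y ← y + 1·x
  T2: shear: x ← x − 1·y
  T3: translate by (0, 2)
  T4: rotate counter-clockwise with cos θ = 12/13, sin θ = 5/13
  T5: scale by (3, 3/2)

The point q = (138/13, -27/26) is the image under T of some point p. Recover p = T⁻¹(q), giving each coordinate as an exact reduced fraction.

p = (-1, -3)

T1 = [1 0 0; 1 1 0; 0 0 1]
T2·T1 = [0 -1 0; 1 1 0; 0 0 1]
T3·…·T1 = [0 -1 0; 1 1 2; 0 0 1]
T4·…·T1 = [-5/13 -17/13 -10/13; 12/13 7/13 24/13; 0 0 1]
T5·…·T1 = [-15/13 -51/13 -30/13; 18/13 21/26 36/13; 0 0 1]
det M = 9/2; M⁻¹ = [7/39 34/39 -2; -4/13 -10/39 0; 0 0 1]
M⁻¹ · (138/13, -27/26)ᵀ = (-1, -3)ᵀ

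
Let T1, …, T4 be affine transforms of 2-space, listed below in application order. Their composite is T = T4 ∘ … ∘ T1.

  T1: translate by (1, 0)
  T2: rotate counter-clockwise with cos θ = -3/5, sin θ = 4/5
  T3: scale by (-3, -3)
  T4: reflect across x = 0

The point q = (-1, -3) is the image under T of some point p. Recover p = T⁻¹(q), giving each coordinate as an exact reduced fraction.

p = (0, -1/3)

T1 = [1 0 1; 0 1 0; 0 0 1]
T2·T1 = [-3/5 -4/5 -3/5; 4/5 -3/5 4/5; 0 0 1]
T3·…·T1 = [9/5 12/5 9/5; -12/5 9/5 -12/5; 0 0 1]
T4·…·T1 = [-9/5 -12/5 -9/5; -12/5 9/5 -12/5; 0 0 1]
det M = -9; M⁻¹ = [-1/5 -4/15 -1; -4/15 1/5 0; 0 0 1]
M⁻¹ · (-1, -3)ᵀ = (0, -1/3)ᵀ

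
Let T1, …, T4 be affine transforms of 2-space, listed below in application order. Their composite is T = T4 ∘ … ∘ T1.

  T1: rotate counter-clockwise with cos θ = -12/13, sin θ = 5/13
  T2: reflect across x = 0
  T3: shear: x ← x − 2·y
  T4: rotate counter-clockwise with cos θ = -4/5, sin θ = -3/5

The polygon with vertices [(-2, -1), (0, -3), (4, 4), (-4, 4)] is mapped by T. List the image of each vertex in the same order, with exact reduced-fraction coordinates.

image vertices: (138/65, 7/5), (456/65, 9/5), (-116/13, -4), (-636/65, -4/5)

T1 rotate counter-clockwise with cos θ = -12/13, sin θ = 5/13: (-2, -1) → (29/13, 2/13); (0, -3) → (15/13, 36/13); (4, 4) → (-68/13, -28/13); (-4, 4) → (28/13, -68/13)
T2 reflect across x = 0: (29/13, 2/13) → (-29/13, 2/13); (15/13, 36/13) → (-15/13, 36/13); (-68/13, -28/13) → (68/13, -28/13); (28/13, -68/13) → (-28/13, -68/13)
T3 shear: x ← x − 2·y: (-29/13, 2/13) → (-33/13, 2/13); (-15/13, 36/13) → (-87/13, 36/13); (68/13, -28/13) → (124/13, -28/13); (-28/13, -68/13) → (108/13, -68/13)
T4 rotate counter-clockwise with cos θ = -4/5, sin θ = -3/5: (-33/13, 2/13) → (138/65, 7/5); (-87/13, 36/13) → (456/65, 9/5); (124/13, -28/13) → (-116/13, -4); (108/13, -68/13) → (-636/65, -4/5)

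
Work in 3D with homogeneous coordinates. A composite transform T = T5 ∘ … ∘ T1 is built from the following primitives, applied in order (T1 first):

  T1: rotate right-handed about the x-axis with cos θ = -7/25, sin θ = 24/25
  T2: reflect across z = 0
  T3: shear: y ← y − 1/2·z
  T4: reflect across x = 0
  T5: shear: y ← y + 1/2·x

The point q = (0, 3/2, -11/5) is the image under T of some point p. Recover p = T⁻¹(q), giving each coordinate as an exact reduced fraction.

T1 = [1 0 0 0; 0 -7/25 -24/25 0; 0 24/25 -7/25 0; 0 0 0 1]
T2·T1 = [1 0 0 0; 0 -7/25 -24/25 0; 0 -24/25 7/25 0; 0 0 0 1]
T3·…·T1 = [1 0 0 0; 0 1/5 -11/10 0; 0 -24/25 7/25 0; 0 0 0 1]
T4·…·T1 = [-1 0 0 0; 0 1/5 -11/10 0; 0 -24/25 7/25 0; 0 0 0 1]
T5·…·T1 = [-1 0 0 0; -1/2 1/5 -11/10 0; 0 -24/25 7/25 0; 0 0 0 1]
det M = 1; M⁻¹ = [-1 0 0 0; 7/50 -7/25 -11/10 0; 12/25 -24/25 -1/5 0; 0 0 0 1]
M⁻¹ · (0, 3/2, -11/5)ᵀ = (0, 2, -1)ᵀ

p = (0, 2, -1)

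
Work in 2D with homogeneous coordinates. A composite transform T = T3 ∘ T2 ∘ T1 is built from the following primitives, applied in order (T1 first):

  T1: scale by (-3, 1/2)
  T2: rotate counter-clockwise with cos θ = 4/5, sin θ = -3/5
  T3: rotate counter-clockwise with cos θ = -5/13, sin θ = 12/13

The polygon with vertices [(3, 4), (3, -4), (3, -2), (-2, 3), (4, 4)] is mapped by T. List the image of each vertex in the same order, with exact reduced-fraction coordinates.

image vertices: (-54/13, -107/13), (-18/65, -599/65), (-81/65, -583/65), (3/130, 402/65), (-318/65, -724/65)

T1 scale by (-3, 1/2): (3, 4) → (-9, 2); (3, -4) → (-9, -2); (3, -2) → (-9, -1); (-2, 3) → (6, 3/2); (4, 4) → (-12, 2)
T2 rotate counter-clockwise with cos θ = 4/5, sin θ = -3/5: (-9, 2) → (-6, 7); (-9, -2) → (-42/5, 19/5); (-9, -1) → (-39/5, 23/5); (6, 3/2) → (57/10, -12/5); (-12, 2) → (-42/5, 44/5)
T3 rotate counter-clockwise with cos θ = -5/13, sin θ = 12/13: (-6, 7) → (-54/13, -107/13); (-42/5, 19/5) → (-18/65, -599/65); (-39/5, 23/5) → (-81/65, -583/65); (57/10, -12/5) → (3/130, 402/65); (-42/5, 44/5) → (-318/65, -724/65)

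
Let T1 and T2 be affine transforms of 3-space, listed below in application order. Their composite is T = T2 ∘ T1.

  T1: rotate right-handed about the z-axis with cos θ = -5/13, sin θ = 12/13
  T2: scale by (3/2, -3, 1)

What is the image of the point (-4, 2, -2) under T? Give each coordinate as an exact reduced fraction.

T1 rotate right-handed about the z-axis with cos θ = -5/13, sin θ = 12/13: (-4, 2, -2) → (-4/13, -58/13, -2)
T2 scale by (3/2, -3, 1): (-4/13, -58/13, -2) → (-6/13, 174/13, -2)

T(p) = (-6/13, 174/13, -2)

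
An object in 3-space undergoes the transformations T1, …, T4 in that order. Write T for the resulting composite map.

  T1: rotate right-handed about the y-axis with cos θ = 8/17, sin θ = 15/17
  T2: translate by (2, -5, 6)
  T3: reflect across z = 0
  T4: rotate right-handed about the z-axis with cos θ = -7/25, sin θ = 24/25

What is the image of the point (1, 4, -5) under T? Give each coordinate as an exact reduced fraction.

T1 rotate right-handed about the y-axis with cos θ = 8/17, sin θ = 15/17: (1, 4, -5) → (-67/17, 4, -55/17)
T2 translate by (2, -5, 6): (-67/17, 4, -55/17) → (-33/17, -1, 47/17)
T3 reflect across z = 0: (-33/17, -1, 47/17) → (-33/17, -1, -47/17)
T4 rotate right-handed about the z-axis with cos θ = -7/25, sin θ = 24/25: (-33/17, -1, -47/17) → (639/425, -673/425, -47/17)

T(p) = (639/425, -673/425, -47/17)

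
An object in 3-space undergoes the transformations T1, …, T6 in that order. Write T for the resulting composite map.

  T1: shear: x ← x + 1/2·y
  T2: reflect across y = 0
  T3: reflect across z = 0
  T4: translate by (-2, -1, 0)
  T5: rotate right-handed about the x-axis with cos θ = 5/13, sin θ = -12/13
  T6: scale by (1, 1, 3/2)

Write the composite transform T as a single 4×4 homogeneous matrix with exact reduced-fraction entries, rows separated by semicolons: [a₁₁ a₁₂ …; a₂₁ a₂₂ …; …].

T = [1 1/2 0 -2; 0 -5/13 -12/13 -5/13; 0 18/13 -15/26 18/13; 0 0 0 1]

T1 = [1 1/2 0 0; 0 1 0 0; 0 0 1 0; 0 0 0 1]
T2·T1 = [1 1/2 0 0; 0 -1 0 0; 0 0 1 0; 0 0 0 1]
T3·…·T1 = [1 1/2 0 0; 0 -1 0 0; 0 0 -1 0; 0 0 0 1]
T4·…·T1 = [1 1/2 0 -2; 0 -1 0 -1; 0 0 -1 0; 0 0 0 1]
T5·…·T1 = [1 1/2 0 -2; 0 -5/13 -12/13 -5/13; 0 12/13 -5/13 12/13; 0 0 0 1]
T6·…·T1 = [1 1/2 0 -2; 0 -5/13 -12/13 -5/13; 0 18/13 -15/26 18/13; 0 0 0 1]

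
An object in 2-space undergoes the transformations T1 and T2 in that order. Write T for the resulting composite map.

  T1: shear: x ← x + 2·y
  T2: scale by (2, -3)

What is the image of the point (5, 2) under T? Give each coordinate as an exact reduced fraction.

T1 shear: x ← x + 2·y: (5, 2) → (9, 2)
T2 scale by (2, -3): (9, 2) → (18, -6)

T(p) = (18, -6)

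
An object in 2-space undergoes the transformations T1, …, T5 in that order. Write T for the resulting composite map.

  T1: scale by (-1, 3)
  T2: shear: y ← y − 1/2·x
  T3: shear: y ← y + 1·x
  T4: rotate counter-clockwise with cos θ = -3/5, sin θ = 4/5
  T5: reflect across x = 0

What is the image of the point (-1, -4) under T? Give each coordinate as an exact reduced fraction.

T(p) = (-43/5, 77/10)

T1 scale by (-1, 3): (-1, -4) → (1, -12)
T2 shear: y ← y − 1/2·x: (1, -12) → (1, -25/2)
T3 shear: y ← y + 1·x: (1, -25/2) → (1, -23/2)
T4 rotate counter-clockwise with cos θ = -3/5, sin θ = 4/5: (1, -23/2) → (43/5, 77/10)
T5 reflect across x = 0: (43/5, 77/10) → (-43/5, 77/10)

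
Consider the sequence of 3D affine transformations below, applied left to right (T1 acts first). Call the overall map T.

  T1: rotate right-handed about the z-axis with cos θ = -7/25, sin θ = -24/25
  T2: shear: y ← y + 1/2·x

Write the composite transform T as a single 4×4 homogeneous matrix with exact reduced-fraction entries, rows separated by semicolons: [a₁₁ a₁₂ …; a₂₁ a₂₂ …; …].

T1 = [-7/25 24/25 0 0; -24/25 -7/25 0 0; 0 0 1 0; 0 0 0 1]
T2·T1 = [-7/25 24/25 0 0; -11/10 1/5 0 0; 0 0 1 0; 0 0 0 1]

T = [-7/25 24/25 0 0; -11/10 1/5 0 0; 0 0 1 0; 0 0 0 1]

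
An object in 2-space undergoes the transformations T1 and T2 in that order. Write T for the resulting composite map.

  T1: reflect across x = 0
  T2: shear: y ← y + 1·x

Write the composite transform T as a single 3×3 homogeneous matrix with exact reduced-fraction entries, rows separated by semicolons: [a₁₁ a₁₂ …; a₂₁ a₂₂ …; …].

T = [-1 0 0; -1 1 0; 0 0 1]

T1 = [-1 0 0; 0 1 0; 0 0 1]
T2·T1 = [-1 0 0; -1 1 0; 0 0 1]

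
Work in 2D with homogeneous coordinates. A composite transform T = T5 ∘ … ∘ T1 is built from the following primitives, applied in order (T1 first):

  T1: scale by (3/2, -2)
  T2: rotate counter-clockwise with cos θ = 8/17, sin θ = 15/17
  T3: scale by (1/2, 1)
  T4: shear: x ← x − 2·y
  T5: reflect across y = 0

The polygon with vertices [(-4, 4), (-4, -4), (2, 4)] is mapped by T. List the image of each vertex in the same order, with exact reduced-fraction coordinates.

image vertices: (344/17, 154/17), (-32/17, 26/17), (110/17, 19/17)

T1 scale by (3/2, -2): (-4, 4) → (-6, -8); (-4, -4) → (-6, 8); (2, 4) → (3, -8)
T2 rotate counter-clockwise with cos θ = 8/17, sin θ = 15/17: (-6, -8) → (72/17, -154/17); (-6, 8) → (-168/17, -26/17); (3, -8) → (144/17, -19/17)
T3 scale by (1/2, 1): (72/17, -154/17) → (36/17, -154/17); (-168/17, -26/17) → (-84/17, -26/17); (144/17, -19/17) → (72/17, -19/17)
T4 shear: x ← x − 2·y: (36/17, -154/17) → (344/17, -154/17); (-84/17, -26/17) → (-32/17, -26/17); (72/17, -19/17) → (110/17, -19/17)
T5 reflect across y = 0: (344/17, -154/17) → (344/17, 154/17); (-32/17, -26/17) → (-32/17, 26/17); (110/17, -19/17) → (110/17, 19/17)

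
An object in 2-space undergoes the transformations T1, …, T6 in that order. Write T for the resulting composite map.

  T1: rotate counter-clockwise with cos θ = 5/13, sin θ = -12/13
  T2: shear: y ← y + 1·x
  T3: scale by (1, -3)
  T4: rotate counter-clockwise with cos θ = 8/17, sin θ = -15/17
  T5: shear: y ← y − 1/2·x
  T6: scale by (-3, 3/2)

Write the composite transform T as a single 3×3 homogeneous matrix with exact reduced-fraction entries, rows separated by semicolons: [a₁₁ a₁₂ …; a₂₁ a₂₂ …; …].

T1 = [5/13 12/13 0; -12/13 5/13 0; 0 0 1]
T2·T1 = [5/13 12/13 0; -7/13 17/13 0; 0 0 1]
T3·…·T1 = [5/13 12/13 0; 21/13 -51/13 0; 0 0 1]
T4·…·T1 = [355/221 -669/221 0; 93/221 -588/221 0; 0 0 1]
T5·…·T1 = [355/221 -669/221 0; -13/34 -39/34 0; 0 0 1]
T6·…·T1 = [-1065/221 2007/221 0; -39/68 -117/68 0; 0 0 1]

T = [-1065/221 2007/221 0; -39/68 -117/68 0; 0 0 1]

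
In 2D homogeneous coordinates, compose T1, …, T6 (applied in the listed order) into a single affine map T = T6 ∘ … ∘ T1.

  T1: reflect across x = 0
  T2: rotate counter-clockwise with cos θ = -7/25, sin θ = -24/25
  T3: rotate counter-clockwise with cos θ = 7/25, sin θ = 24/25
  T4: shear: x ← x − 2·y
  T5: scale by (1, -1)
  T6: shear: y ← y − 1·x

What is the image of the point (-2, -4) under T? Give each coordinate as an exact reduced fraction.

T(p) = (1054/125, -498/125)

T1 reflect across x = 0: (-2, -4) → (2, -4)
T2 rotate counter-clockwise with cos θ = -7/25, sin θ = -24/25: (2, -4) → (-22/5, -4/5)
T3 rotate counter-clockwise with cos θ = 7/25, sin θ = 24/25: (-22/5, -4/5) → (-58/125, -556/125)
T4 shear: x ← x − 2·y: (-58/125, -556/125) → (1054/125, -556/125)
T5 scale by (1, -1): (1054/125, -556/125) → (1054/125, 556/125)
T6 shear: y ← y − 1·x: (1054/125, 556/125) → (1054/125, -498/125)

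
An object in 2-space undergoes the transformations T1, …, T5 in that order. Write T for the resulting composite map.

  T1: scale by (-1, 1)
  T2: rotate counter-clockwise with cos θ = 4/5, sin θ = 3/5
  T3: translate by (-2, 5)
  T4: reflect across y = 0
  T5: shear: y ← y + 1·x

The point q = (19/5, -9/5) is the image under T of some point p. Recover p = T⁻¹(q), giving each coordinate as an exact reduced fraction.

p = (-5, -3)

T1 = [-1 0 0; 0 1 0; 0 0 1]
T2·T1 = [-4/5 -3/5 0; -3/5 4/5 0; 0 0 1]
T3·…·T1 = [-4/5 -3/5 -2; -3/5 4/5 5; 0 0 1]
T4·…·T1 = [-4/5 -3/5 -2; 3/5 -4/5 -5; 0 0 1]
T5·…·T1 = [-4/5 -3/5 -2; -1/5 -7/5 -7; 0 0 1]
det M = 1; M⁻¹ = [-7/5 3/5 7/5; 1/5 -4/5 -26/5; 0 0 1]
M⁻¹ · (19/5, -9/5)ᵀ = (-5, -3)ᵀ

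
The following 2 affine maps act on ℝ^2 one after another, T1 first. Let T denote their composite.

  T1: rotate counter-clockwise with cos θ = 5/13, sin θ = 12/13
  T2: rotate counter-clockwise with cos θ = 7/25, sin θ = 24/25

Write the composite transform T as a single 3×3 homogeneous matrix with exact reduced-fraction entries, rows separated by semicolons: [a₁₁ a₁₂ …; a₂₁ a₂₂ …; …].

T = [-253/325 -204/325 0; 204/325 -253/325 0; 0 0 1]

T1 = [5/13 -12/13 0; 12/13 5/13 0; 0 0 1]
T2·T1 = [-253/325 -204/325 0; 204/325 -253/325 0; 0 0 1]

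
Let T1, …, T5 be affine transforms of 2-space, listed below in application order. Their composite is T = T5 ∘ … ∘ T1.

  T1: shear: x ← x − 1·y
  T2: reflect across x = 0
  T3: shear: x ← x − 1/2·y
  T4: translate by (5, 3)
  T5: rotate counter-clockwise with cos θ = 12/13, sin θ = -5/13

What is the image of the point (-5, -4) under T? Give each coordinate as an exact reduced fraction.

T1 shear: x ← x − 1·y: (-5, -4) → (-1, -4)
T2 reflect across x = 0: (-1, -4) → (1, -4)
T3 shear: x ← x − 1/2·y: (1, -4) → (3, -4)
T4 translate by (5, 3): (3, -4) → (8, -1)
T5 rotate counter-clockwise with cos θ = 12/13, sin θ = -5/13: (8, -1) → (7, -4)

T(p) = (7, -4)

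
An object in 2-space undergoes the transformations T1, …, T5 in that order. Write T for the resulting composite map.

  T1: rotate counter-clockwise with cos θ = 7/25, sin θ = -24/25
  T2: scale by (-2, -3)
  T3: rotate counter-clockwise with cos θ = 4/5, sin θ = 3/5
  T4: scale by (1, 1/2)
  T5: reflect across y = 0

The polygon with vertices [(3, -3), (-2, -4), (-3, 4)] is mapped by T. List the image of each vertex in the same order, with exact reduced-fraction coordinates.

T1 rotate counter-clockwise with cos θ = 7/25, sin θ = -24/25: (3, -3) → (-51/25, -93/25); (-2, -4) → (-22/5, 4/5); (-3, 4) → (3, 4)
T2 scale by (-2, -3): (-51/25, -93/25) → (102/25, 279/25); (-22/5, 4/5) → (44/5, -12/5); (3, 4) → (-6, -12)
T3 rotate counter-clockwise with cos θ = 4/5, sin θ = 3/5: (102/25, 279/25) → (-429/125, 1422/125); (44/5, -12/5) → (212/25, 84/25); (-6, -12) → (12/5, -66/5)
T4 scale by (1, 1/2): (-429/125, 1422/125) → (-429/125, 711/125); (212/25, 84/25) → (212/25, 42/25); (12/5, -66/5) → (12/5, -33/5)
T5 reflect across y = 0: (-429/125, 711/125) → (-429/125, -711/125); (212/25, 42/25) → (212/25, -42/25); (12/5, -33/5) → (12/5, 33/5)

image vertices: (-429/125, -711/125), (212/25, -42/25), (12/5, 33/5)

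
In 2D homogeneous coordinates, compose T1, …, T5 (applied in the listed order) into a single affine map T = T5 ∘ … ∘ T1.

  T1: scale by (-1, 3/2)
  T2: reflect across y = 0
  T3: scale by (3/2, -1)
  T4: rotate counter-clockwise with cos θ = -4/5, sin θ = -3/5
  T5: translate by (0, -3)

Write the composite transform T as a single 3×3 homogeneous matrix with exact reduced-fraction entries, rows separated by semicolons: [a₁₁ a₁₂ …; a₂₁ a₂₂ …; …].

T = [6/5 9/10 0; 9/10 -6/5 -3; 0 0 1]

T1 = [-1 0 0; 0 3/2 0; 0 0 1]
T2·T1 = [-1 0 0; 0 -3/2 0; 0 0 1]
T3·…·T1 = [-3/2 0 0; 0 3/2 0; 0 0 1]
T4·…·T1 = [6/5 9/10 0; 9/10 -6/5 0; 0 0 1]
T5·…·T1 = [6/5 9/10 0; 9/10 -6/5 -3; 0 0 1]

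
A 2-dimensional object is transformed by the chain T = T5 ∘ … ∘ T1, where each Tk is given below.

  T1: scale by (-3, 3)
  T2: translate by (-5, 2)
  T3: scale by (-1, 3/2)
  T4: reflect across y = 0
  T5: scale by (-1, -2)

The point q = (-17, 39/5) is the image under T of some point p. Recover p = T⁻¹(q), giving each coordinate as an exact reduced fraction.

p = (4, 1/5)

T1 = [-3 0 0; 0 3 0; 0 0 1]
T2·T1 = [-3 0 -5; 0 3 2; 0 0 1]
T3·…·T1 = [3 0 5; 0 9/2 3; 0 0 1]
T4·…·T1 = [3 0 5; 0 -9/2 -3; 0 0 1]
T5·…·T1 = [-3 0 -5; 0 9 6; 0 0 1]
det M = -27; M⁻¹ = [-1/3 0 -5/3; 0 1/9 -2/3; 0 0 1]
M⁻¹ · (-17, 39/5)ᵀ = (4, 1/5)ᵀ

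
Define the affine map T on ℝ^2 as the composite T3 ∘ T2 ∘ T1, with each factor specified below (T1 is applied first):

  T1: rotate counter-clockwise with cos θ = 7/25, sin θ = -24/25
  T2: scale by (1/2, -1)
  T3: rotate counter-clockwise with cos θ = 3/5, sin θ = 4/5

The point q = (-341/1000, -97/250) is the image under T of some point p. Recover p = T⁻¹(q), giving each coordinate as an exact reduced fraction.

p = (-1/4, -1)

T1 = [7/25 24/25 0; -24/25 7/25 0; 0 0 1]
T2·T1 = [7/50 12/25 0; 24/25 -7/25 0; 0 0 1]
T3·…·T1 = [-171/250 64/125 0; 86/125 27/125 0; 0 0 1]
det M = -1/2; M⁻¹ = [-54/125 128/125 0; 172/125 171/125 0; 0 0 1]
M⁻¹ · (-341/1000, -97/250)ᵀ = (-1/4, -1)ᵀ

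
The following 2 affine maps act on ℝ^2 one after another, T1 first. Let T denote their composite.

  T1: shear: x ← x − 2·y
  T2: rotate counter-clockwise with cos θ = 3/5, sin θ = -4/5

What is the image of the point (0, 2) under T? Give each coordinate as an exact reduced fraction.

T(p) = (-4/5, 22/5)

T1 shear: x ← x − 2·y: (0, 2) → (-4, 2)
T2 rotate counter-clockwise with cos θ = 3/5, sin θ = -4/5: (-4, 2) → (-4/5, 22/5)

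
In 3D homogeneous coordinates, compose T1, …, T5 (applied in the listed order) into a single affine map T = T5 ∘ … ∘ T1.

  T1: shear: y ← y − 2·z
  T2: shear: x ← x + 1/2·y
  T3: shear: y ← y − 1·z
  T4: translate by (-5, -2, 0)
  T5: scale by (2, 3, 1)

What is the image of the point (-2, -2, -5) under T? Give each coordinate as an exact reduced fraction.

T(p) = (-6, 33, -5)

T1 shear: y ← y − 2·z: (-2, -2, -5) → (-2, 8, -5)
T2 shear: x ← x + 1/2·y: (-2, 8, -5) → (2, 8, -5)
T3 shear: y ← y − 1·z: (2, 8, -5) → (2, 13, -5)
T4 translate by (-5, -2, 0): (2, 13, -5) → (-3, 11, -5)
T5 scale by (2, 3, 1): (-3, 11, -5) → (-6, 33, -5)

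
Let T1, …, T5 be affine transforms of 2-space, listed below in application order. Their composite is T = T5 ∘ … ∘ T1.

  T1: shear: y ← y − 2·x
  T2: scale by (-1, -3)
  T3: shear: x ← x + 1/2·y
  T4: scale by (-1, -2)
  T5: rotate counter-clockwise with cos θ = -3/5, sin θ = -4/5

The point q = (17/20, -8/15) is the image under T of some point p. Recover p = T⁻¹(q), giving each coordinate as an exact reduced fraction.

p = (-1/3, -1/2)

T1 = [1 0 0; -2 1 0; 0 0 1]
T2·T1 = [-1 0 0; 6 -3 0; 0 0 1]
T3·…·T1 = [2 -3/2 0; 6 -3 0; 0 0 1]
T4·…·T1 = [-2 3/2 0; -12 6 0; 0 0 1]
T5·…·T1 = [-42/5 39/10 0; 44/5 -24/5 0; 0 0 1]
det M = 6; M⁻¹ = [-4/5 -13/20 0; -22/15 -7/5 0; 0 0 1]
M⁻¹ · (17/20, -8/15)ᵀ = (-1/3, -1/2)ᵀ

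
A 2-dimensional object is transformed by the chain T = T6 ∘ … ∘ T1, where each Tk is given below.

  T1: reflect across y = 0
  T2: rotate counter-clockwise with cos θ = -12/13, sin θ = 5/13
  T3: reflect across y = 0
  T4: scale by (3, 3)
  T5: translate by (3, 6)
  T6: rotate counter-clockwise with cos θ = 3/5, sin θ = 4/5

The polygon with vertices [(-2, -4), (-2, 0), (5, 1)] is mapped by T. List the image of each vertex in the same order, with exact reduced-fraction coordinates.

T1 reflect across y = 0: (-2, -4) → (-2, 4); (-2, 0) → (-2, 0); (5, 1) → (5, -1)
T2 rotate counter-clockwise with cos θ = -12/13, sin θ = 5/13: (-2, 4) → (4/13, -58/13); (-2, 0) → (24/13, -10/13); (5, -1) → (-55/13, 37/13)
T3 reflect across y = 0: (4/13, -58/13) → (4/13, 58/13); (24/13, -10/13) → (24/13, 10/13); (-55/13, 37/13) → (-55/13, -37/13)
T4 scale by (3, 3): (4/13, 58/13) → (12/13, 174/13); (24/13, 10/13) → (72/13, 30/13); (-55/13, -37/13) → (-165/13, -111/13)
T5 translate by (3, 6): (12/13, 174/13) → (51/13, 252/13); (72/13, 30/13) → (111/13, 108/13); (-165/13, -111/13) → (-126/13, -33/13)
T6 rotate counter-clockwise with cos θ = 3/5, sin θ = 4/5: (51/13, 252/13) → (-171/13, 192/13); (111/13, 108/13) → (-99/65, 768/65); (-126/13, -33/13) → (-246/65, -603/65)

image vertices: (-171/13, 192/13), (-99/65, 768/65), (-246/65, -603/65)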